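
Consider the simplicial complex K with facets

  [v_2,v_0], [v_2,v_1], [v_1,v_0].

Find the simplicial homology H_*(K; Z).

Order the vertices as v_0 < v_1 < v_2. Listing each simplex with vertices in this order, K has dimension 1 with simplices:

  0-simplices (3): [v_0], [v_1], [v_2]
  1-simplices (3): [v_0,v_1], [v_0,v_2], [v_1,v_2]

giving chain groups C_0 ≅ Z^3, C_1 ≅ Z^3.

∂_1: C_1 → C_0 is given by ∂[p,q] = [q] − [p]. For instance
  ∂[v_0,v_1] = [v_1] − [v_0].
The resulting 3×3 matrix has rank 2, and its Smith normal form has invariant factors (1,1).

Computing H_k = (kernel of ∂_k) / (image of ∂_{k+1}):

  H_0: rank C_0 − rank ∂_1 = 3 − 2 = 1, and the invariant factors of ∂_1 are all 1, so H_0 ≅ Z.
  H_1: rank ker ∂_1 − rank ∂_2 = (3 − 2) − 0 = 1, and there is no ∂_2, so H_1 ≅ Z.

H_0 = Z,  H_1 = Z.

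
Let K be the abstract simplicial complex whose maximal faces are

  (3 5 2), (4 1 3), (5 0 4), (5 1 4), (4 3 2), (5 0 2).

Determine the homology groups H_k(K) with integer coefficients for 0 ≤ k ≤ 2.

Fix the vertex order 0 < 1 < 2 < 3 < 4 < 5 and write every simplex with vertices in increasing order. Then dim K = 2 and the simplices of K are:

  0-simplices (6): [0], [1], [2], [3], [4], [5]
  1-simplices (12): [0,2], [0,4], [0,5], [1,3], [1,4], [1,5], [2,3], [2,4], [2,5], [3,4], [3,5], [4,5]
  2-simplices (6): [0,2,5], [0,4,5], [1,3,4], [1,4,5], [2,3,4], [2,3,5]

so the chain groups are C_0 ≅ Z^6, C_1 ≅ Z^12, C_2 ≅ Z^6.

Boundary ∂_1: C_1 → C_0 maps an edge to its endpoints' difference, ∂[p,q] = q − p.
The resulting 6×12 matrix has rank 5, and its Smith normal form has invariant factors (1,1,1,1,1).

Boundary ∂_2: C_2 → C_1 maps a triangle to the signed sum of its edges. For instance
  ∂[0,2,5] = [2,5] − [0,5] + [0,2],
  ∂[2,3,4] = [3,4] − [2,4] + [2,3].
As a 12×6 matrix over Z this has rank 6, with invariant factors (1,1,1,1,1,1).

Computing H_k = (kernel of ∂_k) / (image of ∂_{k+1}):

  H_0: rank C_0 − rank ∂_1 = 6 − 5 = 1, and the invariant factors of ∂_1 are all 1, so H_0 = Z.
  H_1: rank ker ∂_1 − rank ∂_2 = (12 − 5) − 6 = 1, and the invariant factors of ∂_2 are all 1, so H_1 = Z.
  H_2: rank ker ∂_2 − rank ∂_3 = (6 − 6) − 0 = 0, and there is no ∂_3, so H_2 = 0.

(K is a triangulation of the cylinder S^1 x I.)

H_0 = Z,  H_1 = Z,  H_2 = 0.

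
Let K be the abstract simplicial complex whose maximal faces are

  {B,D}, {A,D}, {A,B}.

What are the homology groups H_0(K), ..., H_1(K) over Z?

Order the vertices as A < B < D. Listing each simplex with vertices in this order, K has dimension 1 with simplices:

  0-simplices (3): A, B, D
  1-simplices (3): AB, AD, BD

giving chain groups C_0 ≅ Z^3, C_1 ≅ Z^3.

The boundary map ∂_1: C_1 → C_0 sends each edge [p,q] (with p < q) to q − p.
The 3×3 boundary matrix has rank 2 and Smith normal form diag(1,1).

Now H_k = ker ∂_k / im ∂_{k+1}, so:

  H_0: rank C_0 − rank ∂_1 = 3 − 2 = 1, and the invariant factors of ∂_1 are all 1, so H_0 ≅ Z.
  H_1: rank ker ∂_1 − rank ∂_2 = (3 − 2) − 0 = 1, and there is no ∂_2, so H_1 ≅ Z.

(K is a triangulation of the circle S^1.)

H_0 = Z,  H_1 = Z.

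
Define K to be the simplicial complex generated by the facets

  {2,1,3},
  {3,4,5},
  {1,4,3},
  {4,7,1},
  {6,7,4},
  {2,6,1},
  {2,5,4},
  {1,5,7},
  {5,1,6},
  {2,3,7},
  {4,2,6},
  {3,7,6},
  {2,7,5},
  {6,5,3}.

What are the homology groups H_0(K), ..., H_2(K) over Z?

We work with the vertex ordering 1 < 2 < 3 < 4 < 5 < 6 < 7. The simplices of K, each written with vertices in increasing order, are:

  0-simplices (7): [1], [2], [3], [4], [5], [6], [7]
  1-simplices (21): [1,2], [1,3], [1,4], [1,5], [1,6], [1,7], [2,3], [2,4], [2,5], [2,6], [2,7], [3,4], [3,5], [3,6], [3,7], [4,5], [4,6], [4,7], [5,6], [5,7], [6,7]
  2-simplices (14): [1,2,3], [1,2,6], [1,3,4], [1,4,7], [1,5,6], [1,5,7], [2,3,7], [2,4,5], [2,4,6], [2,5,7], [3,4,5], [3,5,6], [3,6,7], [4,6,7]

giving chain groups C_0 ≅ Z^7, C_1 ≅ Z^21, C_2 ≅ Z^14.

The boundary map ∂_1: C_1 → C_0 is given by ∂[p,q] = [q] − [p]. For instance
  ∂[2,6] = [6] − [2].
This gives a 7×21 integer matrix of rank 6; reducing to Smith normal form yields diagonal entries (1,1,1,1,1,1).

Boundary ∂_2: C_2 → C_1 sends each 2-simplex [p,q,r] to [q,r] − [p,r] + [p,q]. For instance
  ∂[3,4,5] = [4,5] − [3,5] + [3,4],
  ∂[1,5,7] = [5,7] − [1,7] + [1,5].
The 21×14 boundary matrix has rank 13 and Smith normal form diag(1,1,1,1,1,1,1,1,1,1,1,1,1).

From H_k ≅ ker(∂_k) / im(∂_{k+1}) we obtain:

  H_0: rank C_0 − rank ∂_1 = 7 − 6 = 1, and the invariant factors of ∂_1 are all 1, so H_0 ≅ Z.
  H_1: rank ker ∂_1 − rank ∂_2 = (21 − 6) − 13 = 2, and the invariant factors of ∂_2 are all 1, so H_1 ≅ Z^2.
  H_2: rank ker ∂_2 − rank ∂_3 = (14 − 13) − 0 = 1, and there is no ∂_3, so H_2 ≅ Z.

(K is a triangulation of the torus T^2.)

H_0 ≅ Z,  H_1 ≅ Z^2,  H_2 ≅ Z.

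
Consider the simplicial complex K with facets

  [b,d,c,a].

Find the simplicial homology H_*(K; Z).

H_0 = Z,  H_1 = 0,  H_2 = 0,  H_3 = 0.

We work with the vertex ordering a < b < c < d. The simplices of K, each written with vertices in increasing order, are:

  0-simplices (4): a, b, c, d
  1-simplices (6): ab, ac, ad, bc, bd, cd
  2-simplices (4): abc, abd, acd, bcd
  3-simplices (1): abcd

Hence C_0 ≅ Z^4, C_1 ≅ Z^6, C_2 ≅ Z^4, C_3 ≅ Z^1.

∂_1: C_1 → C_0 maps an edge to its endpoints' difference, ∂[p,q] = q − p.
The 4×6 boundary matrix has rank 3 and Smith normal form diag(1,1,1).

The boundary map ∂_2: C_2 → C_1 sends each 2-simplex [p,q,r] to [q,r] − [p,r] + [p,q]. For instance
  ∂abd = bd − ad + ab,
  ∂abc = bc − ac + ab.
This gives a 6×4 integer matrix of rank 3; reducing to Smith normal form yields diagonal entries (1,1,1).

Boundary ∂_3: C_3 → C_2 sends each 3-simplex σ to the alternating sum Σ_i (−1)^i (σ with its i-th vertex removed). For instance
  ∂abcd = bcd − acd + abd − abc.
The 4×1 boundary matrix has rank 1 and Smith normal form diag(1).

Now H_k = ker ∂_k / im ∂_{k+1}, so:

  H_0: rank C_0 − rank ∂_1 = 4 − 3 = 1, and the invariant factors of ∂_1 are all 1, so H_0 ≅ Z.
  H_1: rank ker ∂_1 − rank ∂_2 = (6 − 3) − 3 = 0, and the invariant factors of ∂_2 are all 1, so H_1 ≅ 0.
  H_2: rank ker ∂_2 − rank ∂_3 = (4 − 3) − 1 = 0, and the invariant factors of ∂_3 are all 1, so H_2 ≅ 0.
  H_3: rank ker ∂_3 − rank ∂_4 = (1 − 1) − 0 = 0, and there is no ∂_4, so H_3 ≅ 0.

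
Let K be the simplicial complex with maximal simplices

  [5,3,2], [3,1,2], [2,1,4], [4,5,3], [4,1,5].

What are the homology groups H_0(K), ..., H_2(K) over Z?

H_0 ≅ Z,  H_1 ≅ Z,  H_2 = 0.

We work with the vertex ordering 1 < 2 < 3 < 4 < 5. The simplices of K, each written with vertices in increasing order, are:

  0-simplices (5): [1], [2], [3], [4], [5]
  1-simplices (10): [1,2], [1,3], [1,4], [1,5], [2,3], [2,4], [2,5], [3,4], [3,5], [4,5]
  2-simplices (5): [1,2,3], [1,2,4], [1,4,5], [2,3,5], [3,4,5]

Hence C_0 ≅ Z^5, C_1 ≅ Z^10, C_2 ≅ Z^5.

Boundary ∂_1: C_1 → C_0 maps an edge to its endpoints' difference, ∂[p,q] = q − p.
The 5×10 boundary matrix has rank 4 and Smith normal form diag(1,1,1,1).

Boundary ∂_2: C_2 → C_1 acts by ∂[p,q,r] = [q,r] − [p,r] + [p,q]. For instance
  ∂[1,2,4] = [2,4] − [1,4] + [1,2],
  ∂[1,2,3] = [2,3] − [1,3] + [1,2].
The resulting 10×5 matrix has rank 5, and its Smith normal form has invariant factors (1,1,1,1,1).

Reading off H_k = ker ∂_k / im ∂_{k+1}:

  H_0: rank C_0 − rank ∂_1 = 5 − 4 = 1, and the invariant factors of ∂_1 are all 1, so H_0 = Z.
  H_1: rank ker ∂_1 − rank ∂_2 = (10 − 4) − 5 = 1, and the invariant factors of ∂_2 are all 1, so H_1 = Z.
  H_2: rank ker ∂_2 − rank ∂_3 = (5 − 5) − 0 = 0, and there is no ∂_3, so H_2 = 0.

(K is a triangulation of the Möbius band.)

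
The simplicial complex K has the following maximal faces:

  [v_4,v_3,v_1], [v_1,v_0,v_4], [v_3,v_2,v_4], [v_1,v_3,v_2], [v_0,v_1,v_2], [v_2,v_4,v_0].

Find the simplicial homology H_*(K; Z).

H_0 ≅ Z,  H_1 = 0,  H_2 ≅ Z.

Fix the vertex order v_0 < v_1 < v_2 < v_3 < v_4 and write every simplex with vertices in increasing order. Then dim K = 2 and the simplices of K are:

  0-simplices (5): [v_0], [v_1], [v_2], [v_3], [v_4]
  1-simplices (9): [v_0,v_1], [v_0,v_2], [v_0,v_4], [v_1,v_2], [v_1,v_3], [v_1,v_4], [v_2,v_3], [v_2,v_4], [v_3,v_4]
  2-simplices (6): [v_0,v_1,v_2], [v_0,v_1,v_4], [v_0,v_2,v_4], [v_1,v_2,v_3], [v_1,v_3,v_4], [v_2,v_3,v_4]

giving chain groups C_0 ≅ Z^5, C_1 ≅ Z^9, C_2 ≅ Z^6.

The boundary map ∂_1: C_1 → C_0 sends each edge [p,q] (with p < q) to q − p.
The resulting 5×9 matrix has rank 4, and its Smith normal form has invariant factors (1,1,1,1).

∂_2: C_2 → C_1 sends each 2-simplex [p,q,r] to [q,r] − [p,r] + [p,q]. For instance
  ∂[v_0,v_2,v_4] = [v_2,v_4] − [v_0,v_4] + [v_0,v_2],
  ∂[v_1,v_3,v_4] = [v_3,v_4] − [v_1,v_4] + [v_1,v_3].
This gives a 9×6 integer matrix of rank 5; reducing to Smith normal form yields diagonal entries (1,1,1,1,1).

Computing H_k = (kernel of ∂_k) / (image of ∂_{k+1}):

  H_0: rank C_0 − rank ∂_1 = 5 − 4 = 1, and the invariant factors of ∂_1 are all 1, so H_0 = Z.
  H_1: rank ker ∂_1 − rank ∂_2 = (9 − 4) − 5 = 0, and the invariant factors of ∂_2 are all 1, so H_1 = 0.
  H_2: rank ker ∂_2 − rank ∂_3 = (6 − 5) − 0 = 1, and there is no ∂_3, so H_2 = Z.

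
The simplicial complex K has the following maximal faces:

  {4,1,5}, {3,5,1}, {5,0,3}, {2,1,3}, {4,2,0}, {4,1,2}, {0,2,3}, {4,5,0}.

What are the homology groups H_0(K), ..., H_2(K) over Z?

Order the vertices as 0 < 1 < 2 < 3 < 4 < 5. Listing each simplex with vertices in this order, K has dimension 2 with simplices:

  0-simplices (6): [0], [1], [2], [3], [4], [5]
  1-simplices (12): [0,2], [0,3], [0,4], [0,5], [1,2], [1,3], [1,4], [1,5], [2,3], [2,4], [3,5], [4,5]
  2-simplices (8): [0,2,3], [0,2,4], [0,3,5], [0,4,5], [1,2,3], [1,2,4], [1,3,5], [1,4,5]

giving chain groups C_0 ≅ Z^6, C_1 ≅ Z^12, C_2 ≅ Z^8.

The boundary map ∂_1: C_1 → C_0 maps an edge to its endpoints' difference, ∂[p,q] = q − p. For instance
  ∂[0,3] = [3] − [0].
This gives a 6×12 integer matrix of rank 5; reducing to Smith normal form yields diagonal entries (1,1,1,1,1).

∂_2: C_2 → C_1 sends each 2-simplex [p,q,r] to [q,r] − [p,r] + [p,q]. For instance
  ∂[0,3,5] = [3,5] − [0,5] + [0,3],
  ∂[1,2,4] = [2,4] − [1,4] + [1,2].
The 12×8 boundary matrix has rank 7 and Smith normal form diag(1,1,1,1,1,1,1).

From H_k ≅ ker(∂_k) / im(∂_{k+1}) we obtain:

  H_0: rank C_0 − rank ∂_1 = 6 − 5 = 1, and the invariant factors of ∂_1 are all 1, so H_0 = Z.
  H_1: rank ker ∂_1 − rank ∂_2 = (12 − 5) − 7 = 0, and the invariant factors of ∂_2 are all 1, so H_1 = 0.
  H_2: rank ker ∂_2 − rank ∂_3 = (8 − 7) − 0 = 1, and there is no ∂_3, so H_2 = Z.

H_0 ≅ Z,  H_1 = 0,  H_2 ≅ Z.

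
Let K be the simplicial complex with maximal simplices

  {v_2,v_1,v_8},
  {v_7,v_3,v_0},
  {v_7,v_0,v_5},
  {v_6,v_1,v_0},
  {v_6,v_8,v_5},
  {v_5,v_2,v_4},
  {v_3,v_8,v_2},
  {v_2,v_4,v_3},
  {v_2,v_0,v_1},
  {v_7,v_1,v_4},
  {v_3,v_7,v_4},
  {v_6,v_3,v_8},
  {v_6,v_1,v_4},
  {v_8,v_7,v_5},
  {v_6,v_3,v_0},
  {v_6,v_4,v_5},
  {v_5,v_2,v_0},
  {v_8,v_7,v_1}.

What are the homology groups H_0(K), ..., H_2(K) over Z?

We work with the vertex ordering v_0 < v_1 < v_2 < v_3 < v_4 < v_5 < v_6 < v_7 < v_8. The simplices of K, each written with vertices in increasing order, are:

  0-simplices (9): [v_0], [v_1], [v_2], [v_3], [v_4], [v_5], [v_6], [v_7], [v_8]
  1-simplices (27): (27 of them)
  2-simplices (18): (18 of them)

Hence C_0 ≅ Z^9, C_1 ≅ Z^27, C_2 ≅ Z^18.

Boundary ∂_1: C_1 → C_0 is given by ∂[p,q] = [q] − [p].
This gives a 9×27 integer matrix of rank 8; reducing to Smith normal form yields diagonal entries (1,1,1,1,1,1,1,1).

∂_2: C_2 → C_1 sends each 2-simplex [p,q,r] to [q,r] − [p,r] + [p,q]. For instance
  ∂[v_5,v_6,v_8] = [v_6,v_8] − [v_5,v_8] + [v_5,v_6],
  ∂[v_0,v_3,v_6] = [v_3,v_6] − [v_0,v_6] + [v_0,v_3].
The resulting 27×18 matrix has rank 17, and its Smith normal form has invariant factors (1,1,1,1,1,1,1,1,1,1,1,1,1,1,1,1,1).

Computing H_k = (kernel of ∂_k) / (image of ∂_{k+1}):

  H_0: rank C_0 − rank ∂_1 = 9 − 8 = 1, and the invariant factors of ∂_1 are all 1, so H_0 ≅ Z.
  H_1: rank ker ∂_1 − rank ∂_2 = (27 − 8) − 17 = 2, and the invariant factors of ∂_2 are all 1, so H_1 ≅ Z^2.
  H_2: rank ker ∂_2 − rank ∂_3 = (18 − 17) − 0 = 1, and there is no ∂_3, so H_2 ≅ Z.

As a check, the Euler characteristic is 9 − 27 + 18 = 0, which agrees with 1 − 2 + 1 = 0.

H_0 ≅ Z,  H_1 ≅ Z^2,  H_2 ≅ Z.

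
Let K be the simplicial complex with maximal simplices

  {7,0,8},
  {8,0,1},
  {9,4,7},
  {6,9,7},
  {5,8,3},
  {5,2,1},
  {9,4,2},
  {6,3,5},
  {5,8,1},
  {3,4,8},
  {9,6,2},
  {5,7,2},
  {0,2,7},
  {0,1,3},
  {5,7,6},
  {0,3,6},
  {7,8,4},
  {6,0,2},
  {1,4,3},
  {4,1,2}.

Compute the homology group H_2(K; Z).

We work with the vertex ordering 0 < 1 < 2 < 3 < 4 < 5 < 6 < 7 < 8 < 9. The simplices of K, each written with vertices in increasing order, are:

  0-simplices (10): [0], [1], [2], [3], [4], [5], [6], [7], [8], [9]
  1-simplices (30): (30 of them)
  2-simplices (20): (20 of them)

giving chain groups C_0 ≅ Z^10, C_1 ≅ Z^30, C_2 ≅ Z^20.

Boundary ∂_1: C_1 → C_0 maps an edge to its endpoints' difference, ∂[p,q] = q − p.
The resulting 10×30 matrix has rank 9, and its Smith normal form has invariant factors (1,1,1,1,1,1,1,1,1).

The boundary map ∂_2: C_2 → C_1 sends each 2-simplex [p,q,r] to [q,r] − [p,r] + [p,q]. For instance
  ∂[4,7,9] = [7,9] − [4,9] + [4,7],
  ∂[1,5,8] = [5,8] − [1,8] + [1,5].
The resulting 30×20 matrix has rank 20, and its Smith normal form has invariant factors (1,1,1,1,1,1,1,1,1,1,1,1,1,1,1,1,1,1,1,2).

Reading off H_k = ker ∂_k / im ∂_{k+1}:

  H_2: rank ker ∂_2 − rank ∂_3 = (20 − 20) − 0 = 0, and there is no ∂_3, so H_2 = 0.

H_2 = 0.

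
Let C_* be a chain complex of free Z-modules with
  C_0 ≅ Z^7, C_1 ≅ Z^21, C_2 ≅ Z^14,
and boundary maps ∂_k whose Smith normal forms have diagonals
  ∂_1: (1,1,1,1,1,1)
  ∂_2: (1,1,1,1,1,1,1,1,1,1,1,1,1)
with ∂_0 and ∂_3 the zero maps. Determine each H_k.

H_0: b_0 = 7 − 0 − 6 = 1; torsion from ∂_1 factors > 1: none. So H_0 = Z.
H_1: b_1 = 21 − 6 − 13 = 2; torsion from ∂_2 factors > 1: none. So H_1 = Z^2.
H_2: b_2 = 14 − 13 − 0 = 1; torsion from ∂_3 factors > 1: none. So H_2 = Z.

H_0 = Z,  H_1 = Z^2,  H_2 = Z.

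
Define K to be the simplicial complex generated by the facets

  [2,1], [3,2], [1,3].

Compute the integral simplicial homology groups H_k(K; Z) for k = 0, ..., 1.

H_0 ≅ Z,  H_1 ≅ Z.

Fix the vertex order 1 < 2 < 3 and write every simplex with vertices in increasing order. Then dim K = 1 and the simplices of K are:

  0-simplices (3): [1], [2], [3]
  1-simplices (3): [1,2], [1,3], [2,3]

Hence C_0 ≅ Z^3, C_1 ≅ Z^3.

Boundary ∂_1: C_1 → C_0 sends each edge [p,q] (with p < q) to q − p. For instance
  ∂[1,2] = [2] − [1].
This gives a 3×3 integer matrix of rank 2; reducing to Smith normal form yields diagonal entries (1,1).

From H_k ≅ ker(∂_k) / im(∂_{k+1}) we obtain:

  H_0: rank C_0 − rank ∂_1 = 3 − 2 = 1, and the invariant factors of ∂_1 are all 1, so H_0 = Z.
  H_1: rank ker ∂_1 − rank ∂_2 = (3 − 2) − 0 = 1, and there is no ∂_2, so H_1 = Z.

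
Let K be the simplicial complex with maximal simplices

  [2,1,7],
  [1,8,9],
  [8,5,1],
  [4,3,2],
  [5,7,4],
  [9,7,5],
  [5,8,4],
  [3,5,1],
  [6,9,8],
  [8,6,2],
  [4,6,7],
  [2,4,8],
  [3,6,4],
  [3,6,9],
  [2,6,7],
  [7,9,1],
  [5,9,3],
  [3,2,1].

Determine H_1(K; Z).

Fix the vertex order 1 < 2 < 3 < 4 < 5 < 6 < 7 < 8 < 9 and write every simplex with vertices in increasing order. Then dim K = 2 and the simplices of K are:

  0-simplices (9): [1], [2], [3], [4], [5], [6], [7], [8], [9]
  1-simplices (27): (27 of them)
  2-simplices (18): [1,2,3], [1,2,7], [1,3,5], [1,5,8], [1,7,9], [1,8,9], [2,3,4], [2,4,8], [2,6,7], [2,6,8], [3,4,6], [3,5,9], [3,6,9], [4,5,7], [4,5,8], [4,6,7], [5,7,9], [6,8,9]

so the chain groups are C_0 ≅ Z^9, C_1 ≅ Z^27, C_2 ≅ Z^18.

∂_1: C_1 → C_0 maps an edge to its endpoints' difference, ∂[p,q] = q − p. For instance
  ∂[1,5] = [5] − [1].
The 9×27 boundary matrix has rank 8 and Smith normal form diag(1,1,1,1,1,1,1,1).

∂_2: C_2 → C_1 sends each 2-simplex [p,q,r] to [q,r] − [p,r] + [p,q]. For instance
  ∂[4,5,7] = [5,7] − [4,7] + [4,5],
  ∂[3,5,9] = [5,9] − [3,9] + [3,5].
As a 27×18 matrix over Z this has rank 18, with invariant factors (1,1,1,1,1,1,1,1,1,1,1,1,1,1,1,1,1,2).

Computing H_k = (kernel of ∂_k) / (image of ∂_{k+1}):

  H_1: rank ker ∂_1 − rank ∂_2 = (27 − 8) − 18 = 1, and ∂_2 has invariant factor 2 > 1, so H_1 ≅ Z ⊕ Z/2.

(K is a triangulation of the Klein bottle.)

H_1 = Z ⊕ Z/2.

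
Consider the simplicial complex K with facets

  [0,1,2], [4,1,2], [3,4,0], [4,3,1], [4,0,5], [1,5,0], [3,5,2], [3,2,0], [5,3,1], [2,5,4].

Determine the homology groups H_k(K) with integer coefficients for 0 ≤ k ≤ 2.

We work with the vertex ordering 0 < 1 < 2 < 3 < 4 < 5. The simplices of K, each written with vertices in increasing order, are:

  0-simplices (6): [0], [1], [2], [3], [4], [5]
  1-simplices (15): [0,1], [0,2], [0,3], [0,4], [0,5], [1,2], [1,3], [1,4], [1,5], [2,3], [2,4], [2,5], [3,4], [3,5], [4,5]
  2-simplices (10): [0,1,2], [0,1,5], [0,2,3], [0,3,4], [0,4,5], [1,2,4], [1,3,4], [1,3,5], [2,3,5], [2,4,5]

so the chain groups are C_0 ≅ Z^6, C_1 ≅ Z^15, C_2 ≅ Z^10.

The boundary map ∂_1: C_1 → C_0 is given by ∂[p,q] = [q] − [p].
As a 6×15 matrix over Z this has rank 5, with invariant factors (1,1,1,1,1).

The boundary map ∂_2: C_2 → C_1 sends each 2-simplex [p,q,r] to [q,r] − [p,r] + [p,q]. For instance
  ∂[0,2,3] = [2,3] − [0,3] + [0,2],
  ∂[0,1,2] = [1,2] − [0,2] + [0,1].
This gives a 15×10 integer matrix of rank 10; reducing to Smith normal form yields diagonal entries (1,1,1,1,1,1,1,1,1,2).

Reading off H_k = ker ∂_k / im ∂_{k+1}:

  H_0: rank C_0 − rank ∂_1 = 6 − 5 = 1, and the invariant factors of ∂_1 are all 1, so H_0 ≅ Z.
  H_1: rank ker ∂_1 − rank ∂_2 = (15 − 5) − 10 = 0, and ∂_2 has invariant factor 2 > 1, so H_1 ≅ Z/2.
  H_2: rank ker ∂_2 − rank ∂_3 = (10 − 10) − 0 = 0, and there is no ∂_3, so H_2 ≅ 0.

As a check, the Euler characteristic is 6 − 15 + 10 = 1, which agrees with 1 − 0 + 0 = 1.
(K is a triangulation of the real projective plane RP^2.)

H_0 = Z,  H_1 = Z/2,  H_2 = 0.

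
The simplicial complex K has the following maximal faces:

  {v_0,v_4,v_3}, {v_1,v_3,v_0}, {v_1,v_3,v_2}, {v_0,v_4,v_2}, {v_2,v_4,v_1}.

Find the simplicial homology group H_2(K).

K has 5 vertices, 10 edges, 5 triangles.
rank ∂_2 = 5, rank ∂_3 = 0 ⇒ b_2 = 5 − 5 − 0 = 0. So H_2 = 0.

H_2 = 0.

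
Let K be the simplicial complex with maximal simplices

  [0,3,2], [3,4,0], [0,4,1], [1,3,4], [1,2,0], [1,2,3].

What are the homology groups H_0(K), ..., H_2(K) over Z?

H_0 = Z,  H_1 = 0,  H_2 = Z.

Take the total order 0 < 1 < 2 < 3 < 4 on the vertex set. Then K (dimension 2) consists of the simplices:

  0-simplices (5): [0], [1], [2], [3], [4]
  1-simplices (9): [0,1], [0,2], [0,3], [0,4], [1,2], [1,3], [1,4], [2,3], [3,4]
  2-simplices (6): [0,1,2], [0,1,4], [0,2,3], [0,3,4], [1,2,3], [1,3,4]

giving chain groups C_0 ≅ Z^5, C_1 ≅ Z^9, C_2 ≅ Z^6.

∂_1: C_1 → C_0 is given by ∂[p,q] = [q] − [p]. For instance
  ∂[0,1] = [1] − [0].
The 5×9 boundary matrix has rank 4 and Smith normal form diag(1,1,1,1).

Boundary ∂_2: C_2 → C_1 sends each 2-simplex [p,q,r] to [q,r] − [p,r] + [p,q]. For instance
  ∂[0,1,2] = [1,2] − [0,2] + [0,1],
  ∂[1,3,4] = [3,4] − [1,4] + [1,3].
As a 9×6 matrix over Z this has rank 5, with invariant factors (1,1,1,1,1).

Now H_k = ker ∂_k / im ∂_{k+1}, so:

  H_0: rank C_0 − rank ∂_1 = 5 − 4 = 1, and the invariant factors of ∂_1 are all 1, so H_0 = Z.
  H_1: rank ker ∂_1 − rank ∂_2 = (9 − 4) − 5 = 0, and the invariant factors of ∂_2 are all 1, so H_1 = 0.
  H_2: rank ker ∂_2 − rank ∂_3 = (6 − 5) − 0 = 1, and there is no ∂_3, so H_2 = Z.

As a check, the Euler characteristic is 5 − 9 + 6 = 2, which agrees with 1 − 0 + 1 = 2.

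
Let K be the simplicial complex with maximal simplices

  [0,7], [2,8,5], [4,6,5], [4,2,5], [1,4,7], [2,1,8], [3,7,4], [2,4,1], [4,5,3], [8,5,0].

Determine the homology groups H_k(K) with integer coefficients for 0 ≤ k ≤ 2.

Take the total order 0 < 1 < 2 < 3 < 4 < 5 < 6 < 7 < 8 on the vertex set. Then K (dimension 2) consists of the simplices:

  0-simplices (9): [0], [1], [2], [3], [4], [5], [6], [7], [8]
  1-simplices (18): [0,5], [0,7], [0,8], [1,2], [1,4], [1,7], [1,8], [2,4], [2,5], [2,8], [3,4], [3,5], [3,7], [4,5], [4,6], [4,7], [5,6], [5,8]
  2-simplices (9): [0,5,8], [1,2,4], [1,2,8], [1,4,7], [2,4,5], [2,5,8], [3,4,5], [3,4,7], [4,5,6]

Hence C_0 ≅ Z^9, C_1 ≅ Z^18, C_2 ≅ Z^9.

∂_1: C_1 → C_0 maps an edge to its endpoints' difference, ∂[p,q] = q − p.
As a 9×18 matrix over Z this has rank 8, with invariant factors (1,1,1,1,1,1,1,1).

∂_2: C_2 → C_1 maps a triangle to the signed sum of its edges. For instance
  ∂[3,4,7] = [4,7] − [3,7] + [3,4],
  ∂[3,4,5] = [4,5] − [3,5] + [3,4].
This gives a 18×9 integer matrix of rank 9; reducing to Smith normal form yields diagonal entries (1,1,1,1,1,1,1,1,1).

From H_k ≅ ker(∂_k) / im(∂_{k+1}) we obtain:

  H_0: rank C_0 − rank ∂_1 = 9 − 8 = 1, and the invariant factors of ∂_1 are all 1, so H_0 = Z.
  H_1: rank ker ∂_1 − rank ∂_2 = (18 − 8) − 9 = 1, and the invariant factors of ∂_2 are all 1, so H_1 = Z.
  H_2: rank ker ∂_2 − rank ∂_3 = (9 − 9) − 0 = 0, and there is no ∂_3, so H_2 = 0.

As a check, the Euler characteristic is 9 − 18 + 9 = 0, which agrees with 1 − 1 + 0 = 0.

H_0 ≅ Z,  H_1 ≅ Z,  H_2 = 0.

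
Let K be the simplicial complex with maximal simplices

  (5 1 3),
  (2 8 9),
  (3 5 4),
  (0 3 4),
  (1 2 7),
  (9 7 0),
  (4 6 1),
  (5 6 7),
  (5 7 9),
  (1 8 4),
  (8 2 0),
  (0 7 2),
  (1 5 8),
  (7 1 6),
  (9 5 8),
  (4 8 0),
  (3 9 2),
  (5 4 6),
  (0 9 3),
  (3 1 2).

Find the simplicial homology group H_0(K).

We work with the vertex ordering 0 < 1 < 2 < 3 < 4 < 5 < 6 < 7 < 8 < 9. The simplices of K, each written with vertices in increasing order, are:

  0-simplices (10): [0], [1], [2], [3], [4], [5], [6], [7], [8], [9]
  1-simplices (30): (30 of them)
  2-simplices (20): (20 of them)

Hence C_0 ≅ Z^10, C_1 ≅ Z^30, C_2 ≅ Z^20.

Boundary ∂_1: C_1 → C_0 maps an edge to its endpoints' difference, ∂[p,q] = q − p.
As a 10×30 matrix over Z this has rank 9, with invariant factors (1,1,1,1,1,1,1,1,1).

∂_2: C_2 → C_1 maps a triangle to the signed sum of its edges. For instance
  ∂[1,4,8] = [4,8] − [1,8] + [1,4],
  ∂[1,6,7] = [6,7] − [1,7] + [1,6].
The 30×20 boundary matrix has rank 20 and Smith normal form diag(1,1,1,1,1,1,1,1,1,1,1,1,1,1,1,1,1,1,1,2).

From H_k ≅ ker(∂_k) / im(∂_{k+1}) we obtain:

  H_0: rank C_0 − rank ∂_1 = 10 − 9 = 1, and the invariant factors of ∂_1 are all 1, so H_0 ≅ Z.

(K is a triangulation of the Klein bottle.)

H_0 ≅ Z.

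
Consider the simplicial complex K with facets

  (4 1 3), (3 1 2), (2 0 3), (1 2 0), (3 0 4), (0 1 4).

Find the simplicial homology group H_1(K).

Fix the vertex order 0 < 1 < 2 < 3 < 4 and write every simplex with vertices in increasing order. Then dim K = 2 and the simplices of K are:

  0-simplices (5): [0], [1], [2], [3], [4]
  1-simplices (9): [0,1], [0,2], [0,3], [0,4], [1,2], [1,3], [1,4], [2,3], [3,4]
  2-simplices (6): [0,1,2], [0,1,4], [0,2,3], [0,3,4], [1,2,3], [1,3,4]

giving chain groups C_0 ≅ Z^5, C_1 ≅ Z^9, C_2 ≅ Z^6.

∂_1: C_1 → C_0 maps an edge to its endpoints' difference, ∂[p,q] = q − p.
As a 5×9 matrix over Z this has rank 4, with invariant factors (1,1,1,1).

The boundary map ∂_2: C_2 → C_1 sends each 2-simplex [p,q,r] to [q,r] − [p,r] + [p,q]. For instance
  ∂[1,3,4] = [3,4] − [1,4] + [1,3],
  ∂[1,2,3] = [2,3] − [1,3] + [1,2].
The 9×6 boundary matrix has rank 5 and Smith normal form diag(1,1,1,1,1).

Reading off H_k = ker ∂_k / im ∂_{k+1}:

  H_1: rank ker ∂_1 − rank ∂_2 = (9 − 4) − 5 = 0, and the invariant factors of ∂_2 are all 1, so H_1 = 0.

H_1 ≅ 0.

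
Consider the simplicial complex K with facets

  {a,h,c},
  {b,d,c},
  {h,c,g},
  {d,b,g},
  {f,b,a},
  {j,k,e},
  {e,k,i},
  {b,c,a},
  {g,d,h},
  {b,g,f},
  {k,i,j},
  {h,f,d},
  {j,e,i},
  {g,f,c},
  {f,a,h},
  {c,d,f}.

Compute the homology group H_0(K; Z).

H_0 ≅ Z^2.

Fix the vertex order a < b < c < d < e < f < g < h < i < j < k and write every simplex with vertices in increasing order. Then dim K = 2 and the simplices of K are:

  0-simplices (11): a, b, c, d, e, f, g, h, i, j, k
  1-simplices (24): ab, ac, af, ah, bc, bd, bf, bg, cd, cf, cg, ch, df, dg, dh, ei, ej, ek, fg, fh, gh, ij, ik, jk
  2-simplices (16): abc, abf, ach, afh, bcd, bdg, bfg, cdf, cfg, cgh, dfh, dgh, eij, eik, ejk, ijk

so the chain groups are C_0 ≅ Z^11, C_1 ≅ Z^24, C_2 ≅ Z^16.

The boundary map ∂_1: C_1 → C_0 is given by ∂[p,q] = [q] − [p]. For instance
  ∂dh = h − d.
The 11×24 boundary matrix has rank 9 and Smith normal form diag(1,1,1,1,1,1,1,1,1).

Boundary ∂_2: C_2 → C_1 acts by ∂[p,q,r] = [q,r] − [p,r] + [p,q]. For instance
  ∂ijk = jk − ik + ij,
  ∂eij = ij − ej + ei.
The resulting 24×16 matrix has rank 15, and its Smith normal form has invariant factors (1,1,1,1,1,1,1,1,1,1,1,1,1,1,2).

Now H_k = ker ∂_k / im ∂_{k+1}, so:

  H_0: rank C_0 − rank ∂_1 = 11 − 9 = 2, and the invariant factors of ∂_1 are all 1, so H_0 ≅ Z^2.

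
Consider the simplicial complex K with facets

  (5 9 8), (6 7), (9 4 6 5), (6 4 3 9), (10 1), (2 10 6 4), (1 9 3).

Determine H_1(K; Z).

H_1 = Z.

Order the vertices as 1 < 2 < 3 < 4 < 5 < 6 < 7 < 8 < 9 < 10. Listing each simplex with vertices in this order, K has dimension 3 with simplices:

  0-simplices (10): [1], [2], [3], [4], [5], [6], [7], [8], [9], [10]
  1-simplices (20): [1,3], [1,9], [1,10], [2,4], [2,6], [2,10], [3,4], [3,6], [3,9], [4,5], [4,6], [4,9], [4,10], [5,6], [5,8], [5,9], [6,7], [6,9], [6,10], [8,9]
  2-simplices (13): [1,3,9], [2,4,6], [2,4,10], [2,6,10], [3,4,6], [3,4,9], [3,6,9], [4,5,6], [4,5,9], [4,6,9], [4,6,10], [5,6,9], [5,8,9]
  3-simplices (3): [2,4,6,10], [3,4,6,9], [4,5,6,9]

Hence C_0 ≅ Z^10, C_1 ≅ Z^20, C_2 ≅ Z^13, C_3 ≅ Z^3.

∂_1: C_1 → C_0 maps an edge to its endpoints' difference, ∂[p,q] = q − p. For instance
  ∂[4,9] = [9] − [4].
The resulting 10×20 matrix has rank 9, and its Smith normal form has invariant factors (1,1,1,1,1,1,1,1,1).

The boundary map ∂_2: C_2 → C_1 acts by ∂[p,q,r] = [q,r] − [p,r] + [p,q]. For instance
  ∂[4,6,10] = [6,10] − [4,10] + [4,6],
  ∂[5,6,9] = [6,9] − [5,9] + [5,6].
The resulting 20×13 matrix has rank 10, and its Smith normal form has invariant factors (1,1,1,1,1,1,1,1,1,1).

∂_3: C_3 → C_2 sends each 3-simplex σ to the alternating sum Σ_i (−1)^i (σ with its i-th vertex removed). For instance
  ∂[4,5,6,9] = [5,6,9] − [4,6,9] + [4,5,9] − [4,5,6],
  ∂[3,4,6,9] = [4,6,9] − [3,6,9] + [3,4,9] − [3,4,6].
The resulting 13×3 matrix has rank 3, and its Smith normal form has invariant factors (1,1,1).

Reading off H_k = ker ∂_k / im ∂_{k+1}:

  H_1: rank ker ∂_1 − rank ∂_2 = (20 − 9) − 10 = 1, and the invariant factors of ∂_2 are all 1, so H_1 = Z.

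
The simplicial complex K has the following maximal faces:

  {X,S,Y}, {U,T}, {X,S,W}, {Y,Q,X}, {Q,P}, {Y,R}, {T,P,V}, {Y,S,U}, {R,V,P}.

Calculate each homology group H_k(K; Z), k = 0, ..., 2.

H_0 ≅ Z,  H_1 ≅ Z^2,  H_2 = 0.

Take the total order P < Q < R < S < T < U < V < W < X < Y on the vertex set. Then K (dimension 2) consists of the simplices:

  0-simplices (10): P, Q, R, S, T, U, V, W, X, Y
  1-simplices (17): PQ, PR, PT, PV, QX, QY, RV, RY, SU, SW, SX, SY, TU, TV, UY, WX, XY
  2-simplices (6): PRV, PTV, QXY, SUY, SWX, SXY

Hence C_0 ≅ Z^10, C_1 ≅ Z^17, C_2 ≅ Z^6.

Boundary ∂_1: C_1 → C_0 is given by ∂[p,q] = [q] − [p].
As a 10×17 matrix over Z this has rank 9, with invariant factors (1,1,1,1,1,1,1,1,1).

∂_2: C_2 → C_1 maps a triangle to the signed sum of its edges. For instance
  ∂QXY = XY − QY + QX,
  ∂PTV = TV − PV + PT.
The resulting 17×6 matrix has rank 6, and its Smith normal form has invariant factors (1,1,1,1,1,1).

Now H_k = ker ∂_k / im ∂_{k+1}, so:

  H_0: rank C_0 − rank ∂_1 = 10 − 9 = 1, and the invariant factors of ∂_1 are all 1, so H_0 = Z.
  H_1: rank ker ∂_1 − rank ∂_2 = (17 − 9) − 6 = 2, and the invariant factors of ∂_2 are all 1, so H_1 = Z^2.
  H_2: rank ker ∂_2 − rank ∂_3 = (6 − 6) − 0 = 0, and there is no ∂_3, so H_2 = 0.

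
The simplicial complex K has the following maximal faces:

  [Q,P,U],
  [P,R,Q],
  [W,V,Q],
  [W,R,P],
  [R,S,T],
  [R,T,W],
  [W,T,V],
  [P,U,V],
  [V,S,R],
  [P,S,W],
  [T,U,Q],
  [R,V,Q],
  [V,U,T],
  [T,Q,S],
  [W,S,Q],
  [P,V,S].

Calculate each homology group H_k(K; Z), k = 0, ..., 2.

K has 8 vertices, 24 edges, 16 triangles.
rank ∂_0 = 0, rank ∂_1 = 7 ⇒ b_0 = 8 − 0 − 7 = 1; all invariant factors of ∂_1 are 1 so no torsion. So H_0 ≅ Z.
rank ∂_1 = 7, rank ∂_2 = 15 ⇒ b_1 = 24 − 7 − 15 = 2; all invariant factors of ∂_2 are 1 so no torsion. So H_1 ≅ Z^2.
rank ∂_2 = 15, rank ∂_3 = 0 ⇒ b_2 = 16 − 15 − 0 = 1. So H_2 ≅ Z.

H_0 = Z,  H_1 = Z^2,  H_2 = Z.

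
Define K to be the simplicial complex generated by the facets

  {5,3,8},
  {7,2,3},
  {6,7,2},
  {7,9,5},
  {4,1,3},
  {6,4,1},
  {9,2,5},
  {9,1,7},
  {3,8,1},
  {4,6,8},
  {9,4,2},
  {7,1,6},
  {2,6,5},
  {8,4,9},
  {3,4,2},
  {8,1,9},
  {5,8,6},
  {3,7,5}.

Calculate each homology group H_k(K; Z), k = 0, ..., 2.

H_0 ≅ Z,  H_1 ≅ Z ⊕ Z_2,  H_2 = 0.

K has 9 vertices, 27 edges, 18 triangles.
rank ∂_0 = 0, rank ∂_1 = 8 ⇒ b_0 = 9 − 0 − 8 = 1; all invariant factors of ∂_1 are 1 so no torsion. So H_0 ≅ Z.
rank ∂_1 = 8, rank ∂_2 = 18 ⇒ b_1 = 27 − 8 − 18 = 1; ∂_2 has invariant factor(s) [2] giving torsion. So H_1 ≅ Z ⊕ Z_2.
rank ∂_2 = 18, rank ∂_3 = 0 ⇒ b_2 = 18 − 18 − 0 = 0. So H_2 ≅ 0.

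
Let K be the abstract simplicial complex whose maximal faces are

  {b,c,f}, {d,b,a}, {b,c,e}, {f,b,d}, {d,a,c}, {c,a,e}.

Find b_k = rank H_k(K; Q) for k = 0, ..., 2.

Order the vertices as a < b < c < d < e < f. Listing each simplex with vertices in this order, K has dimension 2 with simplices:

  0-simplices (6): a, b, c, d, e, f
  1-simplices (12): ab, ac, ad, ae, bc, bd, be, bf, cd, ce, cf, df
  2-simplices (6): abd, acd, ace, bce, bcf, bdf

Hence C_0 ≅ Z^6, C_1 ≅ Z^12, C_2 ≅ Z^6.

∂_1: C_1 → C_0 is given by ∂[p,q] = [q] − [p]. For instance
  ∂cd = d − c.
The 6×12 boundary matrix has rank 5 and Smith normal form diag(1,1,1,1,1).

The boundary map ∂_2: C_2 → C_1 sends each 2-simplex [p,q,r] to [q,r] − [p,r] + [p,q]. For instance
  ∂bcf = cf − bf + bc,
  ∂abd = bd − ad + ab.
The resulting 12×6 matrix has rank 6, and its Smith normal form has invariant factors (1,1,1,1,1,1).

Now H_k = ker ∂_k / im ∂_{k+1}, so:

  H_0: rank C_0 − rank ∂_1 = 6 − 5 = 1, and the invariant factors of ∂_1 are all 1, so H_0 ≅ Z.
  H_1: rank ker ∂_1 − rank ∂_2 = (12 − 5) − 6 = 1, and the invariant factors of ∂_2 are all 1, so H_1 ≅ Z.
  H_2: rank ker ∂_2 − rank ∂_3 = (6 − 6) − 0 = 0, and there is no ∂_3, so H_2 ≅ 0.

As a check, the Euler characteristic is 6 − 12 + 6 = 0, which agrees with 1 − 1 + 0 = 0.

Hence the Betti numbers are b_0 = 1, b_1 = 1, b_2 = 0.

b_0 = 1, b_1 = 1, b_2 = 0.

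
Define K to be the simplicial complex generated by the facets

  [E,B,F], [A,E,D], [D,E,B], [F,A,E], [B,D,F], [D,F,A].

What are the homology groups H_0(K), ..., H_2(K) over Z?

We work with the vertex ordering A < B < D < E < F. The simplices of K, each written with vertices in increasing order, are:

  0-simplices (5): A, B, D, E, F
  1-simplices (9): AD, AE, AF, BD, BE, BF, DE, DF, EF
  2-simplices (6): ADE, ADF, AEF, BDE, BDF, BEF

Hence C_0 ≅ Z^5, C_1 ≅ Z^9, C_2 ≅ Z^6.

The boundary map ∂_1: C_1 → C_0 is given by ∂[p,q] = [q] − [p]. For instance
  ∂DF = F − D.
This gives a 5×9 integer matrix of rank 4; reducing to Smith normal form yields diagonal entries (1,1,1,1).

∂_2: C_2 → C_1 acts by ∂[p,q,r] = [q,r] − [p,r] + [p,q]. For instance
  ∂BDF = DF − BF + BD,
  ∂AEF = EF − AF + AE.
This gives a 9×6 integer matrix of rank 5; reducing to Smith normal form yields diagonal entries (1,1,1,1,1).

Reading off H_k = ker ∂_k / im ∂_{k+1}:

  H_0: rank C_0 − rank ∂_1 = 5 − 4 = 1, and the invariant factors of ∂_1 are all 1, so H_0 ≅ Z.
  H_1: rank ker ∂_1 − rank ∂_2 = (9 − 4) − 5 = 0, and the invariant factors of ∂_2 are all 1, so H_1 ≅ 0.
  H_2: rank ker ∂_2 − rank ∂_3 = (6 − 5) − 0 = 1, and there is no ∂_3, so H_2 ≅ Z.

(K is a triangulation of the 2-sphere S^2.)

H_0 = Z,  H_1 = 0,  H_2 = Z.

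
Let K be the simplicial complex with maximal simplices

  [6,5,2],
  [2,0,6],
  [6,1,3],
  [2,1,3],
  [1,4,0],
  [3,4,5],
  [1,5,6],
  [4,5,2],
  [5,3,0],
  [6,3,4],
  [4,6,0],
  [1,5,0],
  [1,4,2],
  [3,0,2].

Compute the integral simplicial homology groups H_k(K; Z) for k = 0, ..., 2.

H_0 = Z,  H_1 = Z^2,  H_2 = Z.

Fix the vertex order 0 < 1 < 2 < 3 < 4 < 5 < 6 and write every simplex with vertices in increasing order. Then dim K = 2 and the simplices of K are:

  0-simplices (7): [0], [1], [2], [3], [4], [5], [6]
  1-simplices (21): [0,1], [0,2], [0,3], [0,4], [0,5], [0,6], [1,2], [1,3], [1,4], [1,5], [1,6], [2,3], [2,4], [2,5], [2,6], [3,4], [3,5], [3,6], [4,5], [4,6], [5,6]
  2-simplices (14): [0,1,4], [0,1,5], [0,2,3], [0,2,6], [0,3,5], [0,4,6], [1,2,3], [1,2,4], [1,3,6], [1,5,6], [2,4,5], [2,5,6], [3,4,5], [3,4,6]

giving chain groups C_0 ≅ Z^7, C_1 ≅ Z^21, C_2 ≅ Z^14.

∂_1: C_1 → C_0 is given by ∂[p,q] = [q] − [p].
The resulting 7×21 matrix has rank 6, and its Smith normal form has invariant factors (1,1,1,1,1,1).

∂_2: C_2 → C_1 sends each 2-simplex [p,q,r] to [q,r] − [p,r] + [p,q]. For instance
  ∂[1,3,6] = [3,6] − [1,6] + [1,3],
  ∂[1,5,6] = [5,6] − [1,6] + [1,5].
As a 21×14 matrix over Z this has rank 13, with invariant factors (1,1,1,1,1,1,1,1,1,1,1,1,1).

Reading off H_k = ker ∂_k / im ∂_{k+1}:

  H_0: rank C_0 − rank ∂_1 = 7 − 6 = 1, and the invariant factors of ∂_1 are all 1, so H_0 = Z.
  H_1: rank ker ∂_1 − rank ∂_2 = (21 − 6) − 13 = 2, and the invariant factors of ∂_2 are all 1, so H_1 = Z^2.
  H_2: rank ker ∂_2 − rank ∂_3 = (14 − 13) − 0 = 1, and there is no ∂_3, so H_2 = Z.

(K is a triangulation of the torus T^2.)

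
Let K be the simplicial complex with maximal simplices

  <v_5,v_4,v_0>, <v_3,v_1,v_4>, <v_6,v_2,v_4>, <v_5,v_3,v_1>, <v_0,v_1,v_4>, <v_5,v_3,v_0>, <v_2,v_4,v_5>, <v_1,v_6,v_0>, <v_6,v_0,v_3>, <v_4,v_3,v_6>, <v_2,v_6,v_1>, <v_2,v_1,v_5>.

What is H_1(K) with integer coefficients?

H_1 = Z/2.

Take the total order v_0 < v_1 < v_2 < v_3 < v_4 < v_5 < v_6 on the vertex set. Then K (dimension 2) consists of the simplices:

  0-simplices (7): [v_0], [v_1], [v_2], [v_3], [v_4], [v_5], [v_6]
  1-simplices (18): (18 of them)
  2-simplices (12): (12 of them)

so the chain groups are C_0 ≅ Z^7, C_1 ≅ Z^18, C_2 ≅ Z^12.

∂_1: C_1 → C_0 maps an edge to its endpoints' difference, ∂[p,q] = q − p.
The 7×18 boundary matrix has rank 6 and Smith normal form diag(1,1,1,1,1,1).

The boundary map ∂_2: C_2 → C_1 maps a triangle to the signed sum of its edges. For instance
  ∂[v_0,v_1,v_4] = [v_1,v_4] − [v_0,v_4] + [v_0,v_1],
  ∂[v_0,v_3,v_6] = [v_3,v_6] − [v_0,v_6] + [v_0,v_3].
The resulting 18×12 matrix has rank 12, and its Smith normal form has invariant factors (1,1,1,1,1,1,1,1,1,1,1,2).

Now H_k = ker ∂_k / im ∂_{k+1}, so:

  H_1: rank ker ∂_1 − rank ∂_2 = (18 − 6) − 12 = 0, and ∂_2 has invariant factor 2 > 1, so H_1 = Z/2.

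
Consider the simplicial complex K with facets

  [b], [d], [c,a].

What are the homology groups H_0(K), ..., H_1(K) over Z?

H_0 = Z^3,  H_1 = 0.

We work with the vertex ordering a < b < c < d. The simplices of K, each written with vertices in increasing order, are:

  0-simplices (4): a, b, c, d
  1-simplices (1): ac

so the chain groups are C_0 ≅ Z^4, C_1 ≅ Z^1.

∂_1: C_1 → C_0 sends each edge [p,q] (with p < q) to q − p. For instance
  ∂ac = c − a.
The 4×1 boundary matrix has rank 1 and Smith normal form diag(1).

From H_k ≅ ker(∂_k) / im(∂_{k+1}) we obtain:

  H_0: rank C_0 − rank ∂_1 = 4 − 1 = 3, and the invariant factors of ∂_1 are all 1, so H_0 ≅ Z^3.
  H_1: rank ker ∂_1 − rank ∂_2 = (1 − 1) − 0 = 0, and there is no ∂_2, so H_1 ≅ 0.

(K is a triangulation of the disjoint union of a set of 2 points and the 1-simplex.)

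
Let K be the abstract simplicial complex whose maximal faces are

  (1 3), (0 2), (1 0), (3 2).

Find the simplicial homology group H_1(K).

Order the vertices as 0 < 1 < 2 < 3. Listing each simplex with vertices in this order, K has dimension 1 with simplices:

  0-simplices (4): [0], [1], [2], [3]
  1-simplices (4): [0,1], [0,2], [1,3], [2,3]

Hence C_0 ≅ Z^4, C_1 ≅ Z^4.

The boundary map ∂_1: C_1 → C_0 maps an edge to its endpoints' difference, ∂[p,q] = q − p. For instance
  ∂[2,3] = [3] − [2].
The 4×4 boundary matrix has rank 3 and Smith normal form diag(1,1,1).

From H_k ≅ ker(∂_k) / im(∂_{k+1}) we obtain:

  H_1: rank ker ∂_1 − rank ∂_2 = (4 − 3) − 0 = 1, and there is no ∂_2, so H_1 ≅ Z.

(K is a triangulation of the circle S^1.)

H_1 = Z.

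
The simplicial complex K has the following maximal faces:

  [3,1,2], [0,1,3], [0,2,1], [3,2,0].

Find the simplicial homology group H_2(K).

Fix the vertex order 0 < 1 < 2 < 3 and write every simplex with vertices in increasing order. Then dim K = 2 and the simplices of K are:

  0-simplices (4): [0], [1], [2], [3]
  1-simplices (6): [0,1], [0,2], [0,3], [1,2], [1,3], [2,3]
  2-simplices (4): [0,1,2], [0,1,3], [0,2,3], [1,2,3]

giving chain groups C_0 ≅ Z^4, C_1 ≅ Z^6, C_2 ≅ Z^4.

∂_1: C_1 → C_0 sends each edge [p,q] (with p < q) to q − p. For instance
  ∂[0,3] = [3] − [0].
The resulting 4×6 matrix has rank 3, and its Smith normal form has invariant factors (1,1,1).

Boundary ∂_2: C_2 → C_1 sends each 2-simplex [p,q,r] to [q,r] − [p,r] + [p,q]. For instance
  ∂[1,2,3] = [2,3] − [1,3] + [1,2],
  ∂[0,1,3] = [1,3] − [0,3] + [0,1].
The 6×4 boundary matrix has rank 3 and Smith normal form diag(1,1,1).

From H_k ≅ ker(∂_k) / im(∂_{k+1}) we obtain:

  H_2: rank ker ∂_2 − rank ∂_3 = (4 − 3) − 0 = 1, and there is no ∂_3, so H_2 ≅ Z.

H_2 ≅ Z.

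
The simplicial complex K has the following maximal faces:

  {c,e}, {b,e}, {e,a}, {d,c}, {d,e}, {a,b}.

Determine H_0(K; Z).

H_0 = Z.

We work with the vertex ordering a < b < c < d < e. The simplices of K, each written with vertices in increasing order, are:

  0-simplices (5): a, b, c, d, e
  1-simplices (6): ab, ae, be, cd, ce, de

Hence C_0 ≅ Z^5, C_1 ≅ Z^6.

∂_1: C_1 → C_0 is given by ∂[p,q] = [q] − [p].
As a 5×6 matrix over Z this has rank 4, with invariant factors (1,1,1,1).

Computing H_k = (kernel of ∂_k) / (image of ∂_{k+1}):

  H_0: rank C_0 − rank ∂_1 = 5 − 4 = 1, and the invariant factors of ∂_1 are all 1, so H_0 = Z.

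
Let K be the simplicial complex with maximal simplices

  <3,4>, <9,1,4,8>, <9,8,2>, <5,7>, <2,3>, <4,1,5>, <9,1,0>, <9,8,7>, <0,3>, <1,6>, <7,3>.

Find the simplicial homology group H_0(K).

H_0 = Z.

Fix the vertex order 0 < 1 < 2 < 3 < 4 < 5 < 6 < 7 < 8 < 9 and write every simplex with vertices in increasing order. Then dim K = 3 and the simplices of K are:

  0-simplices (10): [0], [1], [2], [3], [4], [5], [6], [7], [8], [9]
  1-simplices (20): [0,1], [0,3], [0,9], [1,4], [1,5], [1,6], [1,8], [1,9], [2,3], [2,8], [2,9], [3,4], [3,7], [4,5], [4,8], [4,9], [5,7], [7,8], [7,9], [8,9]
  2-simplices (8): [0,1,9], [1,4,5], [1,4,8], [1,4,9], [1,8,9], [2,8,9], [4,8,9], [7,8,9]
  3-simplices (1): [1,4,8,9]

Hence C_0 ≅ Z^10, C_1 ≅ Z^20, C_2 ≅ Z^8, C_3 ≅ Z^1.

Boundary ∂_1: C_1 → C_0 sends each edge [p,q] (with p < q) to q − p. For instance
  ∂[8,9] = [9] − [8].
As a 10×20 matrix over Z this has rank 9, with invariant factors (1,1,1,1,1,1,1,1,1).

Boundary ∂_2: C_2 → C_1 acts by ∂[p,q,r] = [q,r] − [p,r] + [p,q]. For instance
  ∂[1,8,9] = [8,9] − [1,9] + [1,8],
  ∂[1,4,8] = [4,8] − [1,8] + [1,4].
The 20×8 boundary matrix has rank 7 and Smith normal form diag(1,1,1,1,1,1,1).

The boundary map ∂_3: C_3 → C_2 sends each 3-simplex σ to the alternating sum Σ_i (−1)^i (σ with its i-th vertex removed). For instance
  ∂[1,4,8,9] = [4,8,9] − [1,8,9] + [1,4,9] − [1,4,8].
The 8×1 boundary matrix has rank 1 and Smith normal form diag(1).

Now H_k = ker ∂_k / im ∂_{k+1}, so:

  H_0: rank C_0 − rank ∂_1 = 10 − 9 = 1, and the invariant factors of ∂_1 are all 1, so H_0 = Z.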